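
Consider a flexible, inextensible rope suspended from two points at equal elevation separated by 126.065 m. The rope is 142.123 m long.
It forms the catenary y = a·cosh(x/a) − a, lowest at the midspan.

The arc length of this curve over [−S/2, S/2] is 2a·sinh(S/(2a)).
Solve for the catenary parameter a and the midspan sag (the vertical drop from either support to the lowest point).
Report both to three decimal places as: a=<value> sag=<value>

a=73.440 sag=28.752

seed: a₀ = √(S³/(24(L−S))) = √(126.065³/(24·16.058)) = 72.100860
iter 1: u=0.874227  f(a)=+6.249e-01  f'(a)=-4.804e-01  a ← 72.100860 − (+6.249e-01/-4.804e-01) = 73.401646
iter 2: u=0.858734  f(a)=+1.731e-02  f'(a)=-4.541e-01  a ← 73.401646 − (+1.731e-02/-4.541e-01) = 73.439769
iter 3: u=0.858288  f(a)=+1.413e-05  f'(a)=-4.534e-01  a ← 73.439769 − (+1.413e-05/-4.534e-01) = 73.439800
iter 4: u=0.858288  f(a)=+9.436e-12  f'(a)=-4.534e-01  a ← 73.439800 − (+9.436e-12/-4.534e-01) = 73.439800
converged: |Δa| < 1e-12 after 4 iterations
sag = a·(cosh(S/(2a)) − 1) = 73.439800·(cosh(0.858288) − 1) = 28.751888
T_max/T_min = cosh(S/(2a)) = 1.391503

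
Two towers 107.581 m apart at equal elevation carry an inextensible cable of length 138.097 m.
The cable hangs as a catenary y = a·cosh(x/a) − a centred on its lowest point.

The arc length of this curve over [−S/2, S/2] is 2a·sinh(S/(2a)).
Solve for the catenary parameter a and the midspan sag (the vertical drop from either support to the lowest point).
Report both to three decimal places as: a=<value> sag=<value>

seed: a₀ = √(S³/(24(L−S))) = √(107.581³/(24·30.516)) = 41.231956
iter 1: u=1.304583  f(a)=+2.705e+00  f'(a)=-1.748e+00  a ← 41.231956 − (+2.705e+00/-1.748e+00) = 42.779247
iter 2: u=1.257397  f(a)=+1.597e-01  f'(a)=-1.547e+00  a ← 42.779247 − (+1.597e-01/-1.547e+00) = 42.882472
iter 3: u=1.254370  f(a)=+6.341e-04  f'(a)=-1.535e+00  a ← 42.882472 − (+6.341e-04/-1.535e+00) = 42.882885
iter 4: u=1.254358  f(a)=+1.008e-08  f'(a)=-1.535e+00  a ← 42.882885 − (+1.008e-08/-1.535e+00) = 42.882885
iter 5: u=1.254358  f(a)=+0.000e+00  f'(a)=-1.535e+00  a ← 42.882885 − (+0.000e+00/-1.535e+00) = 42.882885
converged: |Δa| < 1e-12 after 5 iterations
sag = a·(cosh(S/(2a)) − 1) = 42.882885·(cosh(1.254358) − 1) = 38.398338
T_max/T_min = cosh(S/(2a)) = 1.895423

a=42.883 sag=38.398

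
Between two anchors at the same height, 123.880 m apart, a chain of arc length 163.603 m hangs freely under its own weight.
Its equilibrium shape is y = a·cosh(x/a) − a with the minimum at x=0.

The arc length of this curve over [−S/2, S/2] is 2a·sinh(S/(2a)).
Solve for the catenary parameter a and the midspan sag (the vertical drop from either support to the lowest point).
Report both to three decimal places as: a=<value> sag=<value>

a=46.662 sag=47.512

seed: a₀ = √(S³/(24(L−S))) = √(123.880³/(24·39.723)) = 44.655520
iter 1: u=1.387063  f(a)=+4.001e+00  f'(a)=-2.146e+00  a ← 44.655520 − (+4.001e+00/-2.146e+00) = 46.520159
iter 2: u=1.331466  f(a)=+2.643e-01  f'(a)=-1.871e+00  a ← 46.520159 − (+2.643e-01/-1.871e+00) = 46.661405
iter 3: u=1.327435  f(a)=+1.333e-03  f'(a)=-1.852e+00  a ← 46.661405 − (+1.333e-03/-1.852e+00) = 46.662125
iter 4: u=1.327415  f(a)=+3.429e-08  f'(a)=-1.852e+00  a ← 46.662125 − (+3.429e-08/-1.852e+00) = 46.662125
iter 5: u=1.327415  f(a)=+0.000e+00  f'(a)=-1.852e+00  a ← 46.662125 − (+0.000e+00/-1.852e+00) = 46.662125
converged: |Δa| < 1e-12 after 5 iterations
sag = a·(cosh(S/(2a)) − 1) = 46.662125·(cosh(1.327415) − 1) = 47.512390
T_max/T_min = cosh(S/(2a)) = 2.018222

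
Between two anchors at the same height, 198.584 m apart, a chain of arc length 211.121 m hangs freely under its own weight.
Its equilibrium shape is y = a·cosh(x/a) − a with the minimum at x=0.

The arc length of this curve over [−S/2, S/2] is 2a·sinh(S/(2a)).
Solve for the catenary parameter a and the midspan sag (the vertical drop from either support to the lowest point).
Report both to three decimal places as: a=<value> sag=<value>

seed: a₀ = √(S³/(24(L−S))) = √(198.584³/(24·12.537)) = 161.329559
iter 1: u=0.615461  f(a)=+2.396e-01  f'(a)=-1.614e-01  a ← 161.329559 − (+2.396e-01/-1.614e-01) = 162.814167
iter 2: u=0.609849  f(a)=+3.348e-03  f'(a)=-1.569e-01  a ← 162.814167 − (+3.348e-03/-1.569e-01) = 162.835502
iter 3: u=0.609769  f(a)=+6.740e-07  f'(a)=-1.568e-01  a ← 162.835502 − (+6.740e-07/-1.568e-01) = 162.835506
iter 4: u=0.609769  f(a)=+5.684e-14  f'(a)=-1.568e-01  a ← 162.835506 − (+5.684e-14/-1.568e-01) = 162.835506
converged: |Δa| < 1e-12 after 4 iterations
sag = a·(cosh(S/(2a)) − 1) = 162.835506·(cosh(0.609769) − 1) = 31.222272
T_max/T_min = cosh(S/(2a)) = 1.191741

a=162.836 sag=31.222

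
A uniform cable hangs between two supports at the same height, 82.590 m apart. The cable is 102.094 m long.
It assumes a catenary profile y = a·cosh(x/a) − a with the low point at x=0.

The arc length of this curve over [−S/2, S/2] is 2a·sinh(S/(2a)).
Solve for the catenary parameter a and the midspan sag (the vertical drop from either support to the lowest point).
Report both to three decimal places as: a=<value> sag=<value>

a=35.859 sag=26.524

seed: a₀ = √(S³/(24(L−S))) = √(82.590³/(24·19.504)) = 34.691552
iter 1: u=1.190347  f(a)=+1.429e+00  f'(a)=-1.292e+00  a ← 34.691552 − (+1.429e+00/-1.292e+00) = 35.797827
iter 2: u=1.153562  f(a)=+7.122e-02  f'(a)=-1.166e+00  a ← 35.797827 − (+7.122e-02/-1.166e+00) = 35.858897
iter 3: u=1.151597  f(a)=+1.973e-04  f'(a)=-1.160e+00  a ← 35.858897 − (+1.973e-04/-1.160e+00) = 35.859067
iter 4: u=1.151592  f(a)=+1.524e-09  f'(a)=-1.160e+00  a ← 35.859067 − (+1.524e-09/-1.160e+00) = 35.859067
iter 5: u=1.151592  f(a)=-2.842e-14  f'(a)=-1.160e+00  a ← 35.859067 − (-2.842e-14/-1.160e+00) = 35.859067
converged: |Δa| < 1e-12 after 5 iterations
sag = a·(cosh(S/(2a)) − 1) = 35.859067·(cosh(1.151592) − 1) = 26.524175
T_max/T_min = cosh(S/(2a)) = 1.739678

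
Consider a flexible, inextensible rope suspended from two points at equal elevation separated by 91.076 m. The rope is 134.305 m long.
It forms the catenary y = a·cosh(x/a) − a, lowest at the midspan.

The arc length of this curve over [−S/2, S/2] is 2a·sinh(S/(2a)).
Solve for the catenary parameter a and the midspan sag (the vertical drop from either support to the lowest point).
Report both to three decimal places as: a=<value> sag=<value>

a=28.728 sag=44.311

seed: a₀ = √(S³/(24(L−S))) = √(91.076³/(24·43.229)) = 26.984396
iter 1: u=1.687568  f(a)=+6.590e+00  f'(a)=-4.214e+00  a ← 26.984396 − (+6.590e+00/-4.214e+00) = 28.548086
iter 2: u=1.595133  f(a)=+6.162e-01  f'(a)=-3.460e+00  a ← 28.548086 − (+6.162e-01/-3.460e+00) = 28.726191
iter 3: u=1.585243  f(a)=+6.616e-03  f'(a)=-3.386e+00  a ← 28.726191 − (+6.616e-03/-3.386e+00) = 28.728145
iter 4: u=1.585135  f(a)=+7.807e-07  f'(a)=-3.385e+00  a ← 28.728145 − (+7.807e-07/-3.385e+00) = 28.728145
iter 5: u=1.585135  f(a)=+0.000e+00  f'(a)=-3.385e+00  a ← 28.728145 − (+0.000e+00/-3.385e+00) = 28.728145
converged: |Δa| < 1e-12 after 5 iterations
sag = a·(cosh(S/(2a)) − 1) = 28.728145·(cosh(1.585135) − 1) = 44.311328
T_max/T_min = cosh(S/(2a)) = 2.542436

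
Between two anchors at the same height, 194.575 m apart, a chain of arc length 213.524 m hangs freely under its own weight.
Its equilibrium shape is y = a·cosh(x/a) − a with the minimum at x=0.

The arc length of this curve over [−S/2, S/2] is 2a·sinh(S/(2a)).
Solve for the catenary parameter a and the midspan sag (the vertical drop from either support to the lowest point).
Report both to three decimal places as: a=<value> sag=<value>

seed: a₀ = √(S³/(24(L−S))) = √(194.575³/(24·18.949)) = 127.271684
iter 1: u=0.764408  f(a)=+5.614e-01  f'(a)=-3.155e-01  a ← 127.271684 − (+5.614e-01/-3.155e-01) = 129.050794
iter 2: u=0.753870  f(a)=+1.199e-02  f'(a)=-3.022e-01  a ← 129.050794 − (+1.199e-02/-3.022e-01) = 129.090465
iter 3: u=0.753638  f(a)=+5.731e-06  f'(a)=-3.019e-01  a ← 129.090465 − (+5.731e-06/-3.019e-01) = 129.090484
iter 4: u=0.753638  f(a)=+1.279e-12  f'(a)=-3.019e-01  a ← 129.090484 − (+1.279e-12/-3.019e-01) = 129.090484
converged: |Δa| < 1e-12 after 4 iterations
sag = a·(cosh(S/(2a)) − 1) = 129.090484·(cosh(0.753638) − 1) = 38.428105
T_max/T_min = cosh(S/(2a)) = 1.297683

a=129.090 sag=38.428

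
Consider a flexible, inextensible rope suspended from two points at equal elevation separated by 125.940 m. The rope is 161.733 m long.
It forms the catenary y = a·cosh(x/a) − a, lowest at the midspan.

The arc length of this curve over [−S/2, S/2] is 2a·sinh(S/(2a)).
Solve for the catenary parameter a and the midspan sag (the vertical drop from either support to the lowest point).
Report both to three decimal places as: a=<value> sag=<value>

a=50.156 sag=45.002

seed: a₀ = √(S³/(24(L−S))) = √(125.940³/(24·35.793)) = 48.221516
iter 1: u=1.305849  f(a)=+3.179e+00  f'(a)=-1.754e+00  a ← 48.221516 − (+3.179e+00/-1.754e+00) = 50.034186
iter 2: u=1.258540  f(a)=+1.880e-01  f'(a)=-1.552e+00  a ← 50.034186 − (+1.880e-01/-1.552e+00) = 50.155358
iter 3: u=1.255499  f(a)=+7.494e-04  f'(a)=-1.539e+00  a ← 50.155358 − (+7.494e-04/-1.539e+00) = 50.155844
iter 4: u=1.255487  f(a)=+1.201e-08  f'(a)=-1.539e+00  a ← 50.155844 − (+1.201e-08/-1.539e+00) = 50.155844
iter 5: u=1.255487  f(a)=+0.000e+00  f'(a)=-1.539e+00  a ← 50.155844 − (+0.000e+00/-1.539e+00) = 50.155844
converged: |Δa| < 1e-12 after 5 iterations
sag = a·(cosh(S/(2a)) − 1) = 50.155844·(cosh(1.255487) − 1) = 45.001917
T_max/T_min = cosh(S/(2a)) = 1.897242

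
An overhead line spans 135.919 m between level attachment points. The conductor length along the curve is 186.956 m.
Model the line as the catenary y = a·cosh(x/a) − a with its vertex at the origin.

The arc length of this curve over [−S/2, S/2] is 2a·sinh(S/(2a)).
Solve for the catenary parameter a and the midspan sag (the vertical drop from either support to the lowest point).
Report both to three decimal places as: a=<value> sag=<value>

a=47.634 sag=57.281

seed: a₀ = √(S³/(24(L−S))) = √(135.919³/(24·51.037)) = 45.276419
iter 1: u=1.500991  f(a)=+6.068e+00  f'(a)=-2.805e+00  a ← 45.276419 − (+6.068e+00/-2.805e+00) = 47.439517
iter 2: u=1.432550  f(a)=+4.619e-01  f'(a)=-2.393e+00  a ← 47.439517 − (+4.619e-01/-2.393e+00) = 47.632565
iter 3: u=1.426744  f(a)=+3.165e-03  f'(a)=-2.360e+00  a ← 47.632565 − (+3.165e-03/-2.360e+00) = 47.633906
iter 4: u=1.426704  f(a)=+1.508e-07  f'(a)=-2.360e+00  a ← 47.633906 − (+1.508e-07/-2.360e+00) = 47.633906
iter 5: u=1.426704  f(a)=+0.000e+00  f'(a)=-2.360e+00  a ← 47.633906 − (+0.000e+00/-2.360e+00) = 47.633906
converged: |Δa| < 1e-12 after 5 iterations
sag = a·(cosh(S/(2a)) − 1) = 47.633906·(cosh(1.426704) − 1) = 57.280943
T_max/T_min = cosh(S/(2a)) = 2.202525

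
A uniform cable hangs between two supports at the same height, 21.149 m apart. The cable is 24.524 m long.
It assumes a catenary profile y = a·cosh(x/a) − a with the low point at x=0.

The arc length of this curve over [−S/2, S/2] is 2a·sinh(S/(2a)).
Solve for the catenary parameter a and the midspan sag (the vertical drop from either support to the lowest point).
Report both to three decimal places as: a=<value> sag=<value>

seed: a₀ = √(S³/(24(L−S))) = √(21.149³/(24·3.375)) = 10.806679
iter 1: u=0.978515  f(a)=+1.653e-01  f'(a)=-6.865e-01  a ← 10.806679 − (+1.653e-01/-6.865e-01) = 11.047479
iter 2: u=0.957187  f(a)=+5.687e-03  f'(a)=-6.400e-01  a ← 11.047479 − (+5.687e-03/-6.400e-01) = 11.056365
iter 3: u=0.956417  f(a)=+7.261e-06  f'(a)=-6.384e-01  a ← 11.056365 − (+7.261e-06/-6.384e-01) = 11.056376
iter 4: u=0.956416  f(a)=+1.187e-11  f'(a)=-6.384e-01  a ← 11.056376 − (+1.187e-11/-6.384e-01) = 11.056376
iter 5: u=0.956416  f(a)=+3.553e-15  f'(a)=-6.384e-01  a ← 11.056376 − (+3.553e-15/-6.384e-01) = 11.056376
converged: |Δa| < 1e-12 after 5 iterations
sag = a·(cosh(S/(2a)) − 1) = 11.056376·(cosh(0.956416) − 1) = 5.454230
T_max/T_min = cosh(S/(2a)) = 1.493311

a=11.056 sag=5.454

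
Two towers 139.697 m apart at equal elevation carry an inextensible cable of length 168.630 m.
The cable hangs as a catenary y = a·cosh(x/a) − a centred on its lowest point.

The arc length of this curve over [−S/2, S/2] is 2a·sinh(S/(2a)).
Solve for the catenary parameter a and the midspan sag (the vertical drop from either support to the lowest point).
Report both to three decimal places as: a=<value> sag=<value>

seed: a₀ = √(S³/(24(L−S))) = √(139.697³/(24·28.933)) = 62.658251
iter 1: u=1.114753  f(a)=+1.852e+00  f'(a)=-1.043e+00  a ← 62.658251 − (+1.852e+00/-1.043e+00) = 64.432900
iter 2: u=1.084050  f(a)=+8.159e-02  f'(a)=-9.534e-01  a ← 64.432900 − (+8.159e-02/-9.534e-01) = 64.518478
iter 3: u=1.082612  f(a)=+1.745e-04  f'(a)=-9.493e-01  a ← 64.518478 − (+1.745e-04/-9.493e-01) = 64.518662
iter 4: u=1.082609  f(a)=+8.025e-10  f'(a)=-9.493e-01  a ← 64.518662 − (+8.025e-10/-9.493e-01) = 64.518662
iter 5: u=1.082609  f(a)=+0.000e+00  f'(a)=-9.493e-01  a ← 64.518662 − (+0.000e+00/-9.493e-01) = 64.518662
converged: |Δa| < 1e-12 after 5 iterations
sag = a·(cosh(S/(2a)) − 1) = 64.518662·(cosh(1.082609) − 1) = 41.649492
T_max/T_min = cosh(S/(2a)) = 1.645542

a=64.519 sag=41.649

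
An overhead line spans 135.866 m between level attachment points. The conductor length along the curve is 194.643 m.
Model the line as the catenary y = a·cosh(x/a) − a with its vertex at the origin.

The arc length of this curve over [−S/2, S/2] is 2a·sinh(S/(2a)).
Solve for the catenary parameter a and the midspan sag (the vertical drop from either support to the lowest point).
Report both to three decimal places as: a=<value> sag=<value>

a=44.668 sag=62.415

seed: a₀ = √(S³/(24(L−S))) = √(135.866³/(24·58.777)) = 42.165461
iter 1: u=1.611105  f(a)=+8.117e+00  f'(a)=-3.582e+00  a ← 42.165461 − (+8.117e+00/-3.582e+00) = 44.431556
iter 2: u=1.528936  f(a)=+7.003e-01  f'(a)=-2.988e+00  a ← 44.431556 − (+7.003e-01/-2.988e+00) = 44.665898
iter 3: u=1.520914  f(a)=+6.300e-03  f'(a)=-2.935e+00  a ← 44.665898 − (+6.300e-03/-2.935e+00) = 44.668045
iter 4: u=1.520841  f(a)=+5.199e-07  f'(a)=-2.934e+00  a ← 44.668045 − (+5.199e-07/-2.934e+00) = 44.668045
iter 5: u=1.520841  f(a)=-2.842e-14  f'(a)=-2.934e+00  a ← 44.668045 − (-2.842e-14/-2.934e+00) = 44.668045
converged: |Δa| < 1e-12 after 5 iterations
sag = a·(cosh(S/(2a)) − 1) = 44.668045·(cosh(1.520841) − 1) = 62.414673
T_max/T_min = cosh(S/(2a)) = 2.397300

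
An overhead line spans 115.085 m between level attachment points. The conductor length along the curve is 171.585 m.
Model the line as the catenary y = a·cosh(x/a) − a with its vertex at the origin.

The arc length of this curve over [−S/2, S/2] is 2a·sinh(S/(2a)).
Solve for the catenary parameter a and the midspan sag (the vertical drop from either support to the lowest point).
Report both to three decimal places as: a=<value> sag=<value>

a=35.762 sag=57.186

seed: a₀ = √(S³/(24(L−S))) = √(115.085³/(24·56.500)) = 33.527274
iter 1: u=1.716289  f(a)=+8.930e+00  f'(a)=-4.474e+00  a ← 33.527274 − (+8.930e+00/-4.474e+00) = 35.523374
iter 2: u=1.619849  f(a)=+8.596e-01  f'(a)=-3.650e+00  a ← 35.523374 − (+8.596e-01/-3.650e+00) = 35.758870
iter 3: u=1.609181  f(a)=+9.839e-03  f'(a)=-3.567e+00  a ← 35.758870 − (+9.839e-03/-3.567e+00) = 35.761629
iter 4: u=1.609057  f(a)=+1.322e-06  f'(a)=-3.566e+00  a ← 35.761629 − (+1.322e-06/-3.566e+00) = 35.761629
iter 5: u=1.609057  f(a)=+0.000e+00  f'(a)=-3.566e+00  a ← 35.761629 − (+0.000e+00/-3.566e+00) = 35.761629
converged: |Δa| < 1e-12 after 5 iterations
sag = a·(cosh(S/(2a)) − 1) = 35.761629·(cosh(1.609057) − 1) = 57.185922
T_max/T_min = cosh(S/(2a)) = 2.599086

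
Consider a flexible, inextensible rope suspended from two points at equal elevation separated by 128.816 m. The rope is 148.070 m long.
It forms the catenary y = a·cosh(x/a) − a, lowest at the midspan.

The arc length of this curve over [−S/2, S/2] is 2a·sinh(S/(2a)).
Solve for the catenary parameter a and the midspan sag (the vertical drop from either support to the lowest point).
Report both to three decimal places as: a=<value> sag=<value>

a=69.488 sag=32.049

seed: a₀ = √(S³/(24(L−S))) = √(128.816³/(24·19.254)) = 68.012480
iter 1: u=0.947003  f(a)=+8.820e-01  f'(a)=-6.186e-01  a ← 68.012480 − (+8.820e-01/-6.186e-01) = 69.438280
iter 2: u=0.927558  f(a)=+2.850e-02  f'(a)=-5.792e-01  a ← 69.438280 − (+2.850e-02/-5.792e-01) = 69.487483
iter 3: u=0.926901  f(a)=+3.195e-05  f'(a)=-5.779e-01  a ← 69.487483 − (+3.195e-05/-5.779e-01) = 69.487538
iter 4: u=0.926900  f(a)=+4.025e-11  f'(a)=-5.779e-01  a ← 69.487538 − (+4.025e-11/-5.779e-01) = 69.487538
iter 5: u=0.926900  f(a)=+2.842e-14  f'(a)=-5.779e-01  a ← 69.487538 − (+2.842e-14/-5.779e-01) = 69.487538
converged: |Δa| < 1e-12 after 5 iterations
sag = a·(cosh(S/(2a)) − 1) = 69.487538·(cosh(0.926900) − 1) = 32.049151
T_max/T_min = cosh(S/(2a)) = 1.461222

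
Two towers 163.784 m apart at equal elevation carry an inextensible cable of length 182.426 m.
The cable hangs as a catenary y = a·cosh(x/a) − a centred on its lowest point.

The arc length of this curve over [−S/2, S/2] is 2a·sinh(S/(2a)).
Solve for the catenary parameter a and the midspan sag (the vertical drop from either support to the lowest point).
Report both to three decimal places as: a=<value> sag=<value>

a=100.745 sag=35.157

seed: a₀ = √(S³/(24(L−S))) = √(163.784³/(24·18.642)) = 99.095820
iter 1: u=0.826392  f(a)=+6.470e-01  f'(a)=-4.026e-01  a ← 99.095820 − (+6.470e-01/-4.026e-01) = 100.702996
iter 2: u=0.813203  f(a)=+1.608e-02  f'(a)=-3.828e-01  a ← 100.702996 − (+1.608e-02/-3.828e-01) = 100.744994
iter 3: u=0.812864  f(a)=+1.049e-05  f'(a)=-3.823e-01  a ← 100.744994 − (+1.049e-05/-3.823e-01) = 100.745021
iter 4: u=0.812864  f(a)=+4.519e-12  f'(a)=-3.823e-01  a ← 100.745021 − (+4.519e-12/-3.823e-01) = 100.745021
converged: |Δa| < 1e-12 after 4 iterations
sag = a·(cosh(S/(2a)) − 1) = 100.745021·(cosh(0.812864) − 1) = 35.157042
T_max/T_min = cosh(S/(2a)) = 1.348971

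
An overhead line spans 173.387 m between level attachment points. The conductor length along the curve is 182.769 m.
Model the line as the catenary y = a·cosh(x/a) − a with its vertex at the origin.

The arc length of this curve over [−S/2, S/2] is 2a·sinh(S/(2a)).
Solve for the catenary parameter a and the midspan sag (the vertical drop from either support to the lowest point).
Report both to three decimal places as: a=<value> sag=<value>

seed: a₀ = √(S³/(24(L−S))) = √(173.387³/(24·9.382)) = 152.149827
iter 1: u=0.569790  f(a)=+1.535e-01  f'(a)=-1.274e-01  a ← 152.149827 − (+1.535e-01/-1.274e-01) = 153.354768
iter 2: u=0.565313  f(a)=+1.842e-03  f'(a)=-1.243e-01  a ← 153.354768 − (+1.842e-03/-1.243e-01) = 153.369586
iter 3: u=0.565259  f(a)=+2.726e-07  f'(a)=-1.243e-01  a ← 153.369586 − (+2.726e-07/-1.243e-01) = 153.369588
iter 4: u=0.565259  f(a)=+5.684e-14  f'(a)=-1.243e-01  a ← 153.369588 − (+5.684e-14/-1.243e-01) = 153.369588
converged: |Δa| < 1e-12 after 4 iterations
sag = a·(cosh(S/(2a)) − 1) = 153.369588·(cosh(0.565259) − 1) = 25.161522
T_max/T_min = cosh(S/(2a)) = 1.164058

a=153.370 sag=25.162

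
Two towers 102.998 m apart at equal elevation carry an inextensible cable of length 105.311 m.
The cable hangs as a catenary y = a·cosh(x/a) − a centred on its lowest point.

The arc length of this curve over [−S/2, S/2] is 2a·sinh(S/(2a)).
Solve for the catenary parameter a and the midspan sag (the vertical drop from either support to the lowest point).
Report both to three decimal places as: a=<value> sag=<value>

seed: a₀ = √(S³/(24(L−S))) = √(102.998³/(24·2.313)) = 140.297441
iter 1: u=0.367070  f(a)=+1.563e-02  f'(a)=-3.342e-02  a ← 140.297441 − (+1.563e-02/-3.342e-02) = 140.765221
iter 2: u=0.365850  f(a)=+7.853e-05  f'(a)=-3.308e-02  a ← 140.765221 − (+7.853e-05/-3.308e-02) = 140.767594
iter 3: u=0.365844  f(a)=+2.004e-09  f'(a)=-3.308e-02  a ← 140.767594 − (+2.004e-09/-3.308e-02) = 140.767594
iter 4: u=0.365844  f(a)=+1.421e-14  f'(a)=-3.308e-02  a ← 140.767594 − (+1.421e-14/-3.308e-02) = 140.767594
converged: |Δa| < 1e-12 after 4 iterations
sag = a·(cosh(S/(2a)) − 1) = 140.767594·(cosh(0.365844) − 1) = 9.525843
T_max/T_min = cosh(S/(2a)) = 1.067671

a=140.768 sag=9.526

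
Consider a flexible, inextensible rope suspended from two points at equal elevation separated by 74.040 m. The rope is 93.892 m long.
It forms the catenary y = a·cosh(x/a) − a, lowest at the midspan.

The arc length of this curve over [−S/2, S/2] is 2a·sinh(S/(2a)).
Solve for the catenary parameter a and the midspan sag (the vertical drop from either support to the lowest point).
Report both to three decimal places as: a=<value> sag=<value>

a=30.295 sag=25.577

seed: a₀ = √(S³/(24(L−S))) = √(74.040³/(24·19.852)) = 29.187161
iter 1: u=1.268366  f(a)=+1.659e+00  f'(a)=-1.592e+00  a ← 29.187161 − (+1.659e+00/-1.592e+00) = 30.229418
iter 2: u=1.224635  f(a)=+9.303e-02  f'(a)=-1.418e+00  a ← 30.229418 − (+9.303e-02/-1.418e+00) = 30.295015
iter 3: u=1.221983  f(a)=+3.308e-04  f'(a)=-1.408e+00  a ← 30.295015 − (+3.308e-04/-1.408e+00) = 30.295250
iter 4: u=1.221974  f(a)=+4.215e-09  f'(a)=-1.408e+00  a ← 30.295250 − (+4.215e-09/-1.408e+00) = 30.295250
iter 5: u=1.221974  f(a)=+1.421e-14  f'(a)=-1.408e+00  a ← 30.295250 − (+1.421e-14/-1.408e+00) = 30.295250
converged: |Δa| < 1e-12 after 5 iterations
sag = a·(cosh(S/(2a)) − 1) = 30.295250·(cosh(1.221974) − 1) = 25.577186
T_max/T_min = cosh(S/(2a)) = 1.844264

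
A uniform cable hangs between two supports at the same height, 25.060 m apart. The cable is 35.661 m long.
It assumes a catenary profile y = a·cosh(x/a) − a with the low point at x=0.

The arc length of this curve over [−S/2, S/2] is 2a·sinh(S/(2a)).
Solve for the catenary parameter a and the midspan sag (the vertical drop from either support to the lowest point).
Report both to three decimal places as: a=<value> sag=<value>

seed: a₀ = √(S³/(24(L−S))) = √(25.060³/(24·10.601)) = 7.864888
iter 1: u=1.593157  f(a)=+1.430e+00  f'(a)=-3.445e+00  a ← 7.864888 − (+1.430e+00/-3.445e+00) = 8.279857
iter 2: u=1.513311  f(a)=+1.209e-01  f'(a)=-2.885e+00  a ← 8.279857 − (+1.209e-01/-2.885e+00) = 8.321781
iter 3: u=1.505687  f(a)=+1.042e-03  f'(a)=-2.835e+00  a ← 8.321781 − (+1.042e-03/-2.835e+00) = 8.322148
iter 4: u=1.505621  f(a)=+7.887e-08  f'(a)=-2.835e+00  a ← 8.322148 − (+7.887e-08/-2.835e+00) = 8.322148
iter 5: u=1.505621  f(a)=+1.421e-14  f'(a)=-2.835e+00  a ← 8.322148 − (+1.421e-14/-2.835e+00) = 8.322148
converged: |Δa| < 1e-12 after 5 iterations
sag = a·(cosh(S/(2a)) − 1) = 8.322148·(cosh(1.505621) − 1) = 11.354866
T_max/T_min = cosh(S/(2a)) = 2.364415

a=8.322 sag=11.355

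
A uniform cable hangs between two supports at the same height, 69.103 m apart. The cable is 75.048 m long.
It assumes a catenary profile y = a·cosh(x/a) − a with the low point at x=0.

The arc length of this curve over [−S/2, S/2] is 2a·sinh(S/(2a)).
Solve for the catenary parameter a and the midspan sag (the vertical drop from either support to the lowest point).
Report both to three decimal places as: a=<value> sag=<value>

a=48.700 sag=12.780

seed: a₀ = √(S³/(24(L−S))) = √(69.103³/(24·5.945)) = 48.090999
iter 1: u=0.718461  f(a)=+1.553e-01  f'(a)=-2.602e-01  a ← 48.090999 − (+1.553e-01/-2.602e-01) = 48.687895
iter 2: u=0.709653  f(a)=+2.939e-03  f'(a)=-2.505e-01  a ← 48.687895 − (+2.939e-03/-2.505e-01) = 48.699630
iter 3: u=0.709482  f(a)=+1.098e-06  f'(a)=-2.503e-01  a ← 48.699630 − (+1.098e-06/-2.503e-01) = 48.699634
iter 4: u=0.709482  f(a)=+1.421e-13  f'(a)=-2.503e-01  a ← 48.699634 − (+1.421e-13/-2.503e-01) = 48.699634
converged: |Δa| < 1e-12 after 4 iterations
sag = a·(cosh(S/(2a)) − 1) = 48.699634·(cosh(0.709482) − 1) = 12.779671
T_max/T_min = cosh(S/(2a)) = 1.262418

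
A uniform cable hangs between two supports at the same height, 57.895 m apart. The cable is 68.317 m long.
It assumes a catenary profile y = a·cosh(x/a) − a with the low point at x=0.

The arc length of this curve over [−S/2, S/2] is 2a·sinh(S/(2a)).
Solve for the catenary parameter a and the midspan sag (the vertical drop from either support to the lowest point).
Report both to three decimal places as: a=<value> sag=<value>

a=28.576 sag=15.959

seed: a₀ = √(S³/(24(L−S))) = √(57.895³/(24·10.422)) = 27.853542
iter 1: u=1.039275  f(a)=+5.775e-01  f'(a)=-8.324e-01  a ← 27.853542 − (+5.775e-01/-8.324e-01) = 28.547395
iter 2: u=1.014015  f(a)=+2.228e-02  f'(a)=-7.692e-01  a ← 28.547395 − (+2.228e-02/-7.692e-01) = 28.576365
iter 3: u=1.012987  f(a)=+3.613e-05  f'(a)=-7.667e-01  a ← 28.576365 − (+3.613e-05/-7.667e-01) = 28.576412
iter 4: u=1.012986  f(a)=+9.530e-11  f'(a)=-7.667e-01  a ← 28.576412 − (+9.530e-11/-7.667e-01) = 28.576412
iter 5: u=1.012986  f(a)=+0.000e+00  f'(a)=-7.667e-01  a ← 28.576412 − (+0.000e+00/-7.667e-01) = 28.576412
converged: |Δa| < 1e-12 after 5 iterations
sag = a·(cosh(S/(2a)) − 1) = 28.576412·(cosh(1.012986) − 1) = 15.959129
T_max/T_min = cosh(S/(2a)) = 1.558472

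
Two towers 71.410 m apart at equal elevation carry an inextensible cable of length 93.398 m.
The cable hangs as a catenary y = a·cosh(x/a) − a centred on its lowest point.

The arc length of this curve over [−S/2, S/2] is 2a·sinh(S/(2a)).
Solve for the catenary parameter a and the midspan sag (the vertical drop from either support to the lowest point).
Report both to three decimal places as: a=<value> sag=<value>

seed: a₀ = √(S³/(24(L−S))) = √(71.410³/(24·21.988)) = 26.268790
iter 1: u=1.359218  f(a)=+2.123e+00  f'(a)=-2.004e+00  a ← 26.268790 − (+2.123e+00/-2.004e+00) = 27.327811
iter 2: u=1.306544  f(a)=+1.351e-01  f'(a)=-1.757e+00  a ← 27.327811 − (+1.351e-01/-1.757e+00) = 27.404728
iter 3: u=1.302877  f(a)=+6.298e-04  f'(a)=-1.740e+00  a ← 27.404728 − (+6.298e-04/-1.740e+00) = 27.405090
iter 4: u=1.302860  f(a)=+1.382e-08  f'(a)=-1.740e+00  a ← 27.405090 − (+1.382e-08/-1.740e+00) = 27.405090
iter 5: u=1.302860  f(a)=-1.421e-14  f'(a)=-1.740e+00  a ← 27.405090 − (-1.421e-14/-1.740e+00) = 27.405090
converged: |Δa| < 1e-12 after 5 iterations
sag = a·(cosh(S/(2a)) − 1) = 27.405090·(cosh(1.302860) − 1) = 26.741337
T_max/T_min = cosh(S/(2a)) = 1.975780

a=27.405 sag=26.741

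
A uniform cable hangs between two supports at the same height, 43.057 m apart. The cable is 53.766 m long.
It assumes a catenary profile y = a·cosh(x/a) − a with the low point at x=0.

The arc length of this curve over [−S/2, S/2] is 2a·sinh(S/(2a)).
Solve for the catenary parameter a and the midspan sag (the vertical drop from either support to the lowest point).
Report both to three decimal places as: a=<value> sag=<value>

seed: a₀ = √(S³/(24(L−S))) = √(43.057³/(24·10.709)) = 17.623232
iter 1: u=1.221598  f(a)=+8.280e-01  f'(a)=-1.407e+00  a ← 17.623232 − (+8.280e-01/-1.407e+00) = 18.211902
iter 2: u=1.182112  f(a)=+4.330e-02  f'(a)=-1.263e+00  a ← 18.211902 − (+4.330e-02/-1.263e+00) = 18.246184
iter 3: u=1.179891  f(a)=+1.328e-04  f'(a)=-1.255e+00  a ← 18.246184 − (+1.328e-04/-1.255e+00) = 18.246290
iter 4: u=1.179884  f(a)=+1.259e-09  f'(a)=-1.255e+00  a ← 18.246290 − (+1.259e-09/-1.255e+00) = 18.246290
iter 5: u=1.179884  f(a)=+0.000e+00  f'(a)=-1.255e+00  a ← 18.246290 − (+0.000e+00/-1.255e+00) = 18.246290
converged: |Δa| < 1e-12 after 5 iterations
sag = a·(cosh(S/(2a)) − 1) = 18.246290·(cosh(1.179884) − 1) = 14.244059
T_max/T_min = cosh(S/(2a)) = 1.780655

a=18.246 sag=14.244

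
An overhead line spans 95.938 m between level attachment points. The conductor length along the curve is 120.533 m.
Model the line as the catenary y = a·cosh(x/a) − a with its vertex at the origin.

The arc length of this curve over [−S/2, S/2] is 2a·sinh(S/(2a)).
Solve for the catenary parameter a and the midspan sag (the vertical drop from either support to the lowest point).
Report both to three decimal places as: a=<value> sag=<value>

a=40.085 sag=32.295

seed: a₀ = √(S³/(24(L−S))) = √(95.938³/(24·24.595)) = 38.677372
iter 1: u=1.240234  f(a)=+1.962e+00  f'(a)=-1.478e+00  a ← 38.677372 − (+1.962e+00/-1.478e+00) = 40.004644
iter 2: u=1.199086  f(a)=+1.055e-01  f'(a)=-1.323e+00  a ← 40.004644 − (+1.055e-01/-1.323e+00) = 40.084395
iter 3: u=1.196700  f(a)=+3.437e-04  f'(a)=-1.315e+00  a ← 40.084395 − (+3.437e-04/-1.315e+00) = 40.084656
iter 4: u=1.196692  f(a)=+3.670e-09  f'(a)=-1.315e+00  a ← 40.084656 − (+3.670e-09/-1.315e+00) = 40.084656
iter 5: u=1.196692  f(a)=+0.000e+00  f'(a)=-1.315e+00  a ← 40.084656 − (+0.000e+00/-1.315e+00) = 40.084656
converged: |Δa| < 1e-12 after 5 iterations
sag = a·(cosh(S/(2a)) − 1) = 40.084656·(cosh(1.196692) − 1) = 32.295111
T_max/T_min = cosh(S/(2a)) = 1.805673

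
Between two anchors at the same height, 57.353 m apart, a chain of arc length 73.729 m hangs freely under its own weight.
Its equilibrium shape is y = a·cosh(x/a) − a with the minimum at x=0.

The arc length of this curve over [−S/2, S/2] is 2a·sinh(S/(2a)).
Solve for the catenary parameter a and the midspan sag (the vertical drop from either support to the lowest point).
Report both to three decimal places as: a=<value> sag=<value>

seed: a₀ = √(S³/(24(L−S))) = √(57.353³/(24·16.376)) = 21.909107
iter 1: u=1.308885  f(a)=+1.461e+00  f'(a)=-1.767e+00  a ← 21.909107 − (+1.461e+00/-1.767e+00) = 22.736046
iter 2: u=1.261279  f(a)=+8.681e-02  f'(a)=-1.563e+00  a ← 22.736046 − (+8.681e-02/-1.563e+00) = 22.791590
iter 3: u=1.258205  f(a)=+3.492e-04  f'(a)=-1.550e+00  a ← 22.791590 − (+3.492e-04/-1.550e+00) = 22.791816
iter 4: u=1.258193  f(a)=+5.698e-09  f'(a)=-1.550e+00  a ← 22.791816 − (+5.698e-09/-1.550e+00) = 22.791816
iter 5: u=1.258193  f(a)=-1.421e-14  f'(a)=-1.550e+00  a ← 22.791816 − (-1.421e-14/-1.550e+00) = 22.791816
converged: |Δa| < 1e-12 after 5 iterations
sag = a·(cosh(S/(2a)) − 1) = 22.791816·(cosh(1.258193) − 1) = 20.549368
T_max/T_min = cosh(S/(2a)) = 1.901612

a=22.792 sag=20.549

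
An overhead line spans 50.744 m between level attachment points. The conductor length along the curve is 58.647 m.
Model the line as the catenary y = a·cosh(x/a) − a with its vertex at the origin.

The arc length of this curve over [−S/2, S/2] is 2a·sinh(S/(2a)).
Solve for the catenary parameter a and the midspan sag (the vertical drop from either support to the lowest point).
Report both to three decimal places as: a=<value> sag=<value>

a=26.839 sag=12.913

seed: a₀ = √(S³/(24(L−S))) = √(50.744³/(24·7.903)) = 26.246744
iter 1: u=0.966672  f(a)=+3.776e-01  f'(a)=-6.604e-01  a ← 26.246744 − (+3.776e-01/-6.604e-01) = 26.818484
iter 2: u=0.946064  f(a)=+1.269e-02  f'(a)=-6.167e-01  a ← 26.818484 − (+1.269e-02/-6.167e-01) = 26.839062
iter 3: u=0.945339  f(a)=+1.544e-05  f'(a)=-6.152e-01  a ← 26.839062 − (+1.544e-05/-6.152e-01) = 26.839087
iter 4: u=0.945338  f(a)=+2.292e-11  f'(a)=-6.152e-01  a ← 26.839087 − (+2.292e-11/-6.152e-01) = 26.839087
iter 5: u=0.945338  f(a)=+0.000e+00  f'(a)=-6.152e-01  a ← 26.839087 − (+0.000e+00/-6.152e-01) = 26.839087
converged: |Δa| < 1e-12 after 5 iterations
sag = a·(cosh(S/(2a)) − 1) = 26.839087·(cosh(0.945338) − 1) = 12.912696
T_max/T_min = cosh(S/(2a)) = 1.481115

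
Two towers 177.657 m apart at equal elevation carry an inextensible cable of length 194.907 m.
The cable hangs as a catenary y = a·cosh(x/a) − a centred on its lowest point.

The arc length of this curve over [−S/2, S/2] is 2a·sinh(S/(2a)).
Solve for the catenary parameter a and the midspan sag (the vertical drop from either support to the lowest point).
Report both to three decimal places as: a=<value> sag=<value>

a=118.037 sag=35.031

seed: a₀ = √(S³/(24(L−S))) = √(177.657³/(24·17.250)) = 116.378650
iter 1: u=0.763271  f(a)=+5.095e-01  f'(a)=-3.141e-01  a ← 116.378650 − (+5.095e-01/-3.141e-01) = 118.000864
iter 2: u=0.752778  f(a)=+1.085e-02  f'(a)=-3.008e-01  a ← 118.000864 − (+1.085e-02/-3.008e-01) = 118.036927
iter 3: u=0.752548  f(a)=+5.156e-06  f'(a)=-3.005e-01  a ← 118.036927 − (+5.156e-06/-3.005e-01) = 118.036944
iter 4: u=0.752548  f(a)=+1.165e-12  f'(a)=-3.005e-01  a ← 118.036944 − (+1.165e-12/-3.005e-01) = 118.036944
converged: |Δa| < 1e-12 after 4 iterations
sag = a·(cosh(S/(2a)) − 1) = 118.036944·(cosh(0.752548) − 1) = 35.031357
T_max/T_min = cosh(S/(2a)) = 1.296783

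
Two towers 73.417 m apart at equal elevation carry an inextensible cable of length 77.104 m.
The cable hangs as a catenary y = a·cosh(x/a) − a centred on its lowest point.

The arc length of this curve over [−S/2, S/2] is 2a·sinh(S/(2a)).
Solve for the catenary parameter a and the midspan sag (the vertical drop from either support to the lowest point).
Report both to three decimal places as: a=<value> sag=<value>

seed: a₀ = √(S³/(24(L−S))) = √(73.417³/(24·3.687)) = 66.873301
iter 1: u=0.548926  f(a)=+5.595e-02  f'(a)=-1.136e-01  a ← 66.873301 − (+5.595e-02/-1.136e-01) = 67.365689
iter 2: u=0.544914  f(a)=+6.240e-04  f'(a)=-1.111e-01  a ← 67.365689 − (+6.240e-04/-1.111e-01) = 67.371305
iter 3: u=0.544868  f(a)=+7.954e-08  f'(a)=-1.111e-01  a ← 67.371305 − (+7.954e-08/-1.111e-01) = 67.371306
iter 4: u=0.544868  f(a)=+1.421e-14  f'(a)=-1.111e-01  a ← 67.371306 − (+1.421e-14/-1.111e-01) = 67.371306
converged: |Δa| < 1e-12 after 4 iterations
sag = a·(cosh(S/(2a)) − 1) = 67.371306·(cosh(0.544868) − 1) = 10.250531
T_max/T_min = cosh(S/(2a)) = 1.152150

a=67.371 sag=10.251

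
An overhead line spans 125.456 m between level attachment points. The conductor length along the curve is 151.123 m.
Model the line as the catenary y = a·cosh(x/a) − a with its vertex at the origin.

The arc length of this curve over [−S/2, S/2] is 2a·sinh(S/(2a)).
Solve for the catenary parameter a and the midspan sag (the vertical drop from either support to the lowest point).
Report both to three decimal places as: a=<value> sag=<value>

a=58.278 sag=37.147

seed: a₀ = √(S³/(24(L−S))) = √(125.456³/(24·25.667)) = 56.616625
iter 1: u=1.107943  f(a)=+1.622e+00  f'(a)=-1.023e+00  a ← 56.616625 − (+1.622e+00/-1.023e+00) = 58.202372
iter 2: u=1.077757  f(a)=+7.065e-02  f'(a)=-9.356e-01  a ← 58.202372 − (+7.065e-02/-9.356e-01) = 58.277882
iter 3: u=1.076360  f(a)=+1.475e-04  f'(a)=-9.317e-01  a ← 58.277882 − (+1.475e-04/-9.317e-01) = 58.278040
iter 4: u=1.076357  f(a)=+6.462e-10  f'(a)=-9.317e-01  a ← 58.278040 − (+6.462e-10/-9.317e-01) = 58.278040
iter 5: u=1.076357  f(a)=+0.000e+00  f'(a)=-9.317e-01  a ← 58.278040 − (+0.000e+00/-9.317e-01) = 58.278040
converged: |Δa| < 1e-12 after 5 iterations
sag = a·(cosh(S/(2a)) − 1) = 58.278040·(cosh(1.076357) − 1) = 37.146643
T_max/T_min = cosh(S/(2a)) = 1.637404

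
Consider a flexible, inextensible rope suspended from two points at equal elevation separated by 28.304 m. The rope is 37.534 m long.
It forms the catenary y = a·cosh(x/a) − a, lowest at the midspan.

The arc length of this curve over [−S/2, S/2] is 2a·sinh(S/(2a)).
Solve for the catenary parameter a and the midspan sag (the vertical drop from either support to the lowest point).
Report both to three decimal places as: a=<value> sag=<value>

seed: a₀ = √(S³/(24(L−S))) = √(28.304³/(24·9.230)) = 10.117315
iter 1: u=1.398790  f(a)=+9.462e-01  f'(a)=-2.207e+00  a ← 10.117315 − (+9.462e-01/-2.207e+00) = 10.545954
iter 2: u=1.341937  f(a)=+6.345e-02  f'(a)=-1.920e+00  a ← 10.545954 − (+6.345e-02/-1.920e+00) = 10.578995
iter 3: u=1.337745  f(a)=+3.307e-04  f'(a)=-1.900e+00  a ← 10.578995 − (+3.307e-04/-1.900e+00) = 10.579169
iter 4: u=1.337723  f(a)=+9.089e-09  f'(a)=-1.900e+00  a ← 10.579169 − (+9.089e-09/-1.900e+00) = 10.579169
iter 5: u=1.337723  f(a)=+0.000e+00  f'(a)=-1.900e+00  a ← 10.579169 − (+0.000e+00/-1.900e+00) = 10.579169
converged: |Δa| < 1e-12 after 5 iterations
sag = a·(cosh(S/(2a)) − 1) = 10.579169·(cosh(1.337723) − 1) = 10.964255
T_max/T_min = cosh(S/(2a)) = 2.036400

a=10.579 sag=10.964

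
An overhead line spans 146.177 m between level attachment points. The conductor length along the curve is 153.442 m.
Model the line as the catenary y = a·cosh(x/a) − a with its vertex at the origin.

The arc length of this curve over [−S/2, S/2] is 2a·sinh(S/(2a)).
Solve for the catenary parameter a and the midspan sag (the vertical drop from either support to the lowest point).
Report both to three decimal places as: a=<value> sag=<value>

seed: a₀ = √(S³/(24(L−S))) = √(146.177³/(24·7.265)) = 133.842838
iter 1: u=0.546077  f(a)=+1.091e-01  f'(a)=-1.118e-01  a ← 133.842838 − (+1.091e-01/-1.118e-01) = 134.818349
iter 2: u=0.542126  f(a)=+1.204e-03  f'(a)=-1.094e-01  a ← 134.818349 − (+1.204e-03/-1.094e-01) = 134.829359
iter 3: u=0.542081  f(a)=+1.504e-07  f'(a)=-1.093e-01  a ← 134.829359 − (+1.504e-07/-1.093e-01) = 134.829360
iter 4: u=0.542081  f(a)=+2.842e-14  f'(a)=-1.093e-01  a ← 134.829360 − (+2.842e-14/-1.093e-01) = 134.829360
converged: |Δa| < 1e-12 after 4 iterations
sag = a·(cosh(S/(2a)) − 1) = 134.829360·(cosh(0.542081) − 1) = 20.299838
T_max/T_min = cosh(S/(2a)) = 1.150559

a=134.829 sag=20.300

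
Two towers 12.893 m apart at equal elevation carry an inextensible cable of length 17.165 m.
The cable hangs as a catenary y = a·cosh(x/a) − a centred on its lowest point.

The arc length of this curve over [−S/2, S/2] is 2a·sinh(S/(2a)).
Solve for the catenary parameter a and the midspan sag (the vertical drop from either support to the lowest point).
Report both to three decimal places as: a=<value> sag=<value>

a=4.784 sag=5.042

seed: a₀ = √(S³/(24(L−S))) = √(12.893³/(24·4.272)) = 4.572037
iter 1: u=1.409984  f(a)=+4.453e-01  f'(a)=-2.268e+00  a ← 4.572037 − (+4.453e-01/-2.268e+00) = 4.768415
iter 2: u=1.351917  f(a)=+3.030e-02  f'(a)=-1.969e+00  a ← 4.768415 − (+3.030e-02/-1.969e+00) = 4.783805
iter 3: u=1.347567  f(a)=+1.629e-04  f'(a)=-1.948e+00  a ← 4.783805 − (+1.629e-04/-1.948e+00) = 4.783889
iter 4: u=1.347544  f(a)=+4.764e-09  f'(a)=-1.947e+00  a ← 4.783889 − (+4.764e-09/-1.947e+00) = 4.783889
iter 5: u=1.347544  f(a)=-3.553e-15  f'(a)=-1.947e+00  a ← 4.783889 − (-3.553e-15/-1.947e+00) = 4.783889
converged: |Δa| < 1e-12 after 5 iterations
sag = a·(cosh(S/(2a)) − 1) = 4.783889·(cosh(1.347544) − 1) = 5.041838
T_max/T_min = cosh(S/(2a)) = 2.053920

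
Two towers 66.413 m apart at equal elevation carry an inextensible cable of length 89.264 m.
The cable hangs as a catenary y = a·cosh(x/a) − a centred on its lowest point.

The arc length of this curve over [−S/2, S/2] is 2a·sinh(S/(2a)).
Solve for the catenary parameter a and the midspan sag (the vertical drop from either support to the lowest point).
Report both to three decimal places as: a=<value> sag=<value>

seed: a₀ = √(S³/(24(L−S))) = √(66.413³/(24·22.851)) = 23.111143
iter 1: u=1.436818  f(a)=+2.478e+00  f'(a)=-2.417e+00  a ← 23.111143 − (+2.478e+00/-2.417e+00) = 24.136402
iter 2: u=1.375785  f(a)=+1.744e-01  f'(a)=-2.088e+00  a ← 24.136402 − (+1.744e-01/-2.088e+00) = 24.219960
iter 3: u=1.371039  f(a)=+1.009e-03  f'(a)=-2.064e+00  a ← 24.219960 − (+1.009e-03/-2.064e+00) = 24.220449
iter 4: u=1.371011  f(a)=+3.420e-08  f'(a)=-2.063e+00  a ← 24.220449 − (+3.420e-08/-2.063e+00) = 24.220449
iter 5: u=1.371011  f(a)=+0.000e+00  f'(a)=-2.063e+00  a ← 24.220449 − (+0.000e+00/-2.063e+00) = 24.220449
converged: |Δa| < 1e-12 after 5 iterations
sag = a·(cosh(S/(2a)) − 1) = 24.220449·(cosh(1.371011) − 1) = 26.559917
T_max/T_min = cosh(S/(2a)) = 2.096591

a=24.220 sag=26.560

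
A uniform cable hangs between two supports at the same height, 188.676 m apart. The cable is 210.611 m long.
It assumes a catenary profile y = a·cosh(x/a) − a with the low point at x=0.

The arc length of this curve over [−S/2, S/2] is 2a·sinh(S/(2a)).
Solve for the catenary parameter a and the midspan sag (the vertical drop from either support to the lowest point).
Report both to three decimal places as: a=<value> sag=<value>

seed: a₀ = √(S³/(24(L−S))) = √(188.676³/(24·21.935)) = 112.953723
iter 1: u=0.835192  f(a)=+7.779e-01  f'(a)=-4.162e-01  a ← 112.953723 − (+7.779e-01/-4.162e-01) = 114.822844
iter 2: u=0.821596  f(a)=+1.973e-02  f'(a)=-3.953e-01  a ← 114.822844 − (+1.973e-02/-3.953e-01) = 114.872751
iter 3: u=0.821239  f(a)=+1.342e-05  f'(a)=-3.948e-01  a ← 114.872751 − (+1.342e-05/-3.948e-01) = 114.872785
iter 4: u=0.821239  f(a)=+6.224e-12  f'(a)=-3.948e-01  a ← 114.872785 − (+6.224e-12/-3.948e-01) = 114.872785
converged: |Δa| < 1e-12 after 4 iterations
sag = a·(cosh(S/(2a)) − 1) = 114.872785·(cosh(0.821239) − 1) = 40.963684
T_max/T_min = cosh(S/(2a)) = 1.356600

a=114.873 sag=40.964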